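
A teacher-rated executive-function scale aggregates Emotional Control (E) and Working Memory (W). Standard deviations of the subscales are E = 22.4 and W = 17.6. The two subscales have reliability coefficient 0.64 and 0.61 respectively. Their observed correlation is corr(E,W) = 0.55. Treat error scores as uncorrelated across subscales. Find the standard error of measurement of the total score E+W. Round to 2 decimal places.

17.36

Var(total) = 811.52 + 433.664 = 1245.18.
True-score variance = 510.08 + 433.664 = 943.744, so reliability = 0.7579.
Error variance = 1245.18 − 943.744 = 301.44; SEM = √301.44 = 17.36.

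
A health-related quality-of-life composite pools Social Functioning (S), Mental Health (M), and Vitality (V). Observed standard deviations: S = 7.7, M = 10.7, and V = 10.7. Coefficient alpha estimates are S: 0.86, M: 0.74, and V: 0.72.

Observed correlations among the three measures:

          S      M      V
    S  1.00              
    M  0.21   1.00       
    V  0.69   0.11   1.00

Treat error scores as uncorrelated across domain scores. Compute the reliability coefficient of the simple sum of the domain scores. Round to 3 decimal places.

0.848

Var(S+M+V) = 7.7² + 10.7² + 10.7² + 2·[7.7·10.7·0.21 + 7.7·10.7·0.69 + 10.7·10.7·0.11] = 288.27 + 173.49 = 461.76.
With uncorrelated errors the cross-covariances are all true-score covariance, so they carry over unchanged; only the diagonal terms shrink to ρᵢσᵢ².
True-score variance = [7.7²·0.86 + 10.7²·0.74 + 10.7²·0.72] + 173.49 = 218.145 + 173.49 = 391.635.
Reliability = 391.635 / 461.76 = 0.848.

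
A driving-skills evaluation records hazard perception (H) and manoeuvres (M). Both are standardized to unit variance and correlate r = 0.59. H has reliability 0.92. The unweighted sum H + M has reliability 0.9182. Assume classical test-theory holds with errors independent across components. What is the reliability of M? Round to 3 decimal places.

Var(H+M) = 2 + 2·0.59 = 3.180.
True-score variance = ρ_H + ρ_M + 2·0.59, so 0.9182 = (0.92 + ρ_M + 1.18) / 3.180.
ρ_M = 0.9182·3.180 − 0.92 − 1.18 = 0.820.

0.820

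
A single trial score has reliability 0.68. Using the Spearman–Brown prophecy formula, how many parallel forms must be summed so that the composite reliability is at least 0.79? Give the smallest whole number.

k ≥ ρ*(1−ρ₁)/(ρ₁(1−ρ*)) = 0.79·0.32 / (0.68·0.21) = 1.770.
Smallest integer k = 2.

2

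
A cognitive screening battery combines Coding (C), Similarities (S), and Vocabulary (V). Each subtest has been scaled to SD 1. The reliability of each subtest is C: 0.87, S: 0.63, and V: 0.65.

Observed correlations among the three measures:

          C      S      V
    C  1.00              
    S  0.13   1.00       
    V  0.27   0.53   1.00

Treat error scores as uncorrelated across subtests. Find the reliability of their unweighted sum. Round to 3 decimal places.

Var(C+S+V) = 3 + 2·[0.13 + 0.27 + 0.53] = 3 + 1.86 = 4.86.
With uncorrelated errors the cross-covariances are all true-score covariance, so they carry over unchanged; only the diagonal terms shrink to ρᵢσᵢ².
True-score variance = [0.87 + 0.63 + 0.65] + 1.86 = 2.15 + 1.86 = 4.01.
Reliability = 4.01 / 4.86 = 0.825.

0.825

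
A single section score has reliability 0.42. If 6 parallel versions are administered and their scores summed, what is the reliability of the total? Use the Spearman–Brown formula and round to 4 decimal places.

0.8129

ρ_k = kρ / (1 + (k−1)ρ) = 6·0.42 / (1 + 5·0.42) = 2.520 / 3.100 = 0.8129.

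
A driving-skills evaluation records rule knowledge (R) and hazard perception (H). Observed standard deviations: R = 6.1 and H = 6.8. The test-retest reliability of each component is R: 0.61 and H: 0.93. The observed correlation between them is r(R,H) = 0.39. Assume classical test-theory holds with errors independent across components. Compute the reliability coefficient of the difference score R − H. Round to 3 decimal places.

0.653

Var(R−H) = 6.1² + 6.8² − 2·6.1·6.8·0.39 = 83.45 − 32.3544 = 51.0956.
Because errors are independent across components, Cov(Tᵢ,Tⱼ) = Cov(Xᵢ,Xⱼ); the off-diagonal part of the true-score variance is the same as above.
True-score variance = [6.1²·0.61 + 6.8²·0.93] − 32.3544 = 65.7013 − 32.3544 = 33.3469.
Reliability = 33.3469 / 51.0956 = 0.653.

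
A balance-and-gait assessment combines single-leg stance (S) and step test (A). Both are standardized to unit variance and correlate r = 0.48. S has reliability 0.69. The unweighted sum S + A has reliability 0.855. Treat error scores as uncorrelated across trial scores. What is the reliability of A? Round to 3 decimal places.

0.881

Var(S+A) = 2 + 2·0.48 = 2.960.
True-score variance = ρ_S + ρ_A + 2·0.48, so 0.855 = (0.69 + ρ_A + 0.96) / 2.960.
ρ_A = 0.855·2.960 − 0.69 − 0.96 = 0.881.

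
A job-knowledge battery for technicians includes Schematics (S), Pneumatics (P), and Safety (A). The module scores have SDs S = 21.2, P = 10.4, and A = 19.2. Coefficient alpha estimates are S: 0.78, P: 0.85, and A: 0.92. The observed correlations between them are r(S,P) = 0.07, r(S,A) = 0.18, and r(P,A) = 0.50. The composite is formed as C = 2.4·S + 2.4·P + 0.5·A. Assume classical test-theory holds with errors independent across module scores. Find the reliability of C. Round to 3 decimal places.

0.828

Var(C) = 2.4²·21.2² + 2.4²·10.4² + 0.5²·19.2² + 2·[5.76·21.2·10.4·0.07 + 1.2·21.2·19.2·0.18 + 1.2·10.4·19.2·0.50] = 3303.94 + 593.252 = 3897.19.
With uncorrelated errors the cross-covariances are all true-score covariance, so they carry over unchanged; only the diagonal terms shrink to ρᵢσᵢ².
True-score variance = [2.4²·21.2²·0.78 + 2.4²·10.4²·0.85 + 0.5²·19.2²·0.92] + 593.252 = 2633.58 + 593.252 = 3226.83.
Reliability = 3226.83 / 3897.19 = 0.828.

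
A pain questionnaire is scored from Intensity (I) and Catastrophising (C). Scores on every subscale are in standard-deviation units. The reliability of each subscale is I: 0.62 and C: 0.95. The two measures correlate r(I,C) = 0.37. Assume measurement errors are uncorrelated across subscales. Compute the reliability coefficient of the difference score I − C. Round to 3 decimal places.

0.659

Var(I−C) = 1 + 1 − 2·0.37 = 2 − 0.74 = 1.26.
Because errors are independent across components, Cov(Tᵢ,Tⱼ) = Cov(Xᵢ,Xⱼ); the off-diagonal part of the true-score variance is the same as above.
True-score variance = [0.62 + 0.95] − 0.74 = 1.57 − 0.74 = 0.83.
Reliability = 0.83 / 1.26 = 0.659.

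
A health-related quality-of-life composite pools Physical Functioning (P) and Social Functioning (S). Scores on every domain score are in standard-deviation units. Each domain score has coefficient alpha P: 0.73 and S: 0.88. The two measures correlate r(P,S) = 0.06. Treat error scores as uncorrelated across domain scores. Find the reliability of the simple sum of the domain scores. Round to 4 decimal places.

Var(P+S) = 2 + 2·[0.06] = 2 + 0.12 = 2.12.
With uncorrelated errors the cross-covariances are all true-score covariance, so they carry over unchanged; only the diagonal terms shrink to ρᵢσᵢ².
True-score variance = [0.73 + 0.88] + 0.12 = 1.61 + 0.12 = 1.73.
Reliability = 1.73 / 2.12 = 0.8160.

0.8160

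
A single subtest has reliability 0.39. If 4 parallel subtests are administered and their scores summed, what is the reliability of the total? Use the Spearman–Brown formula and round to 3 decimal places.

0.719

ρ_k = kρ / (1 + (k−1)ρ) = 4·0.39 / (1 + 3·0.39) = 1.560 / 2.170 = 0.719.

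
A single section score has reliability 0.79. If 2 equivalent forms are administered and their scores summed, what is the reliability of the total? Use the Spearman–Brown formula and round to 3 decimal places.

ρ_k = kρ / (1 + (k−1)ρ) = 2·0.79 / (1 + 1·0.79) = 1.580 / 1.790 = 0.883.

0.883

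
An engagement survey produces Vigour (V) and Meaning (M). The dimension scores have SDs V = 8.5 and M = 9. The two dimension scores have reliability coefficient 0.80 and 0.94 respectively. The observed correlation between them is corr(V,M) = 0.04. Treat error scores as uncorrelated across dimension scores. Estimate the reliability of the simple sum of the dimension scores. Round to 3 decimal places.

Var(V+M) = 8.5² + 9² + 2·[8.5·9·0.04] = 153.25 + 6.12 = 159.37.
With uncorrelated errors the cross-covariances are all true-score covariance, so they carry over unchanged; only the diagonal terms shrink to ρᵢσᵢ².
True-score variance = [8.5²·0.80 + 9²·0.94] + 6.12 = 133.94 + 6.12 = 140.06.
Reliability = 140.06 / 159.37 = 0.879.

0.879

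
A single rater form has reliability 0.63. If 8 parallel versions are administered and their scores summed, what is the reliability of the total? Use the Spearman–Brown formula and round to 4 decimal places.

0.9316

ρ_k = kρ / (1 + (k−1)ρ) = 8·0.63 / (1 + 7·0.63) = 5.040 / 5.410 = 0.9316.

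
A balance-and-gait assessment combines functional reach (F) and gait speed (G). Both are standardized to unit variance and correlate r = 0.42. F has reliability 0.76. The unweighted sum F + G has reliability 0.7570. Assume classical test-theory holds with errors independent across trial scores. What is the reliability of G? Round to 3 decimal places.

Var(F+G) = 2 + 2·0.42 = 2.840.
True-score variance = ρ_F + ρ_G + 2·0.42, so 0.7570 = (0.76 + ρ_G + 0.84) / 2.840.
ρ_G = 0.7570·2.840 − 0.76 − 0.84 = 0.550.

0.550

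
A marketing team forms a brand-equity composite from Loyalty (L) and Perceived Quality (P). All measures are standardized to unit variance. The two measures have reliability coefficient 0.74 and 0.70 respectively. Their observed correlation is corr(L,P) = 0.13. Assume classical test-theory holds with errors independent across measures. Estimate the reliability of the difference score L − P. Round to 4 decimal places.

Var(L−P) = 1 + 1 − 2·0.13 = 2 − 0.26 = 1.74.
With uncorrelated errors the cross-covariances are all true-score covariance, so they carry over unchanged; only the diagonal terms shrink to ρᵢσᵢ².
True-score variance = [0.74 + 0.70] − 0.26 = 1.44 − 0.26 = 1.18.
Reliability = 1.18 / 1.74 = 0.6782.

0.6782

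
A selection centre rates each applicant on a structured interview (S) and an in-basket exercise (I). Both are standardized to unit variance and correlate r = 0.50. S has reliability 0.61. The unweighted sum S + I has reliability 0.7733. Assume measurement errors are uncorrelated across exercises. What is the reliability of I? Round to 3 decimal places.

Var(S+I) = 2 + 2·0.50 = 3.000.
True-score variance = ρ_S + ρ_I + 2·0.50, so 0.7733 = (0.61 + ρ_I + 1.00) / 3.000.
ρ_I = 0.7733·3.000 − 0.61 − 1.00 = 0.710.

0.710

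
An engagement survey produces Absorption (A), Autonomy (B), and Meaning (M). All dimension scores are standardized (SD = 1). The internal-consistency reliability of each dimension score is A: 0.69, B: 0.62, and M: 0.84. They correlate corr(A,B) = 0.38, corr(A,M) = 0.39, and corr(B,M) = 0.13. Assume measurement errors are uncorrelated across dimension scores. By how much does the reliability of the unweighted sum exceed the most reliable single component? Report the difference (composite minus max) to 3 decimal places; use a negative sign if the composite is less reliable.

Var(sum) = 3 + 1.8 = 4.8; true-score variance = 2.15 + 1.8 = 3.95; composite reliability = 0.8229.
Max component reliability = 0.8400.
Difference = 0.8229 − 0.8400 = -0.017.

-0.017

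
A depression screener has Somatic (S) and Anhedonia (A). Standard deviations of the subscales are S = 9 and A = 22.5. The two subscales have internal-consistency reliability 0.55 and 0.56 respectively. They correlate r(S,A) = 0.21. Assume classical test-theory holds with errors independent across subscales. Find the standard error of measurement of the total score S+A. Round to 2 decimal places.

Var(total) = 587.25 + 85.05 = 672.3.
True-score variance = 328.05 + 85.05 = 413.1, so reliability = 0.6145.
Error variance = 672.3 − 413.1 = 259.2; SEM = √259.2 = 16.10.

16.10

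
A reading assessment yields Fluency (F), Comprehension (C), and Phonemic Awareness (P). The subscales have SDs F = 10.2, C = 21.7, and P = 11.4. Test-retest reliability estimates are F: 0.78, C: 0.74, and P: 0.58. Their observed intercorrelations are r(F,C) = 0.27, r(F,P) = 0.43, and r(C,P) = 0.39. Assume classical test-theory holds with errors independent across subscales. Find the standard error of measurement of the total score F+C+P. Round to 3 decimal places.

Var(total) = 704.89 + 412.481 = 1117.37.
True-score variance = 504.987 + 412.481 = 917.467, so reliability = 0.8211.
Error variance = 1117.37 − 917.467 = 199.903; SEM = √199.903 = 14.139.

14.139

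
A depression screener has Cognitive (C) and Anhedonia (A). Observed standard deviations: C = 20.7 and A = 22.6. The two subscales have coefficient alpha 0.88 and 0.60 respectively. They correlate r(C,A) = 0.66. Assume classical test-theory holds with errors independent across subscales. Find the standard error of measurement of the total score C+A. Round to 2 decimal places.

15.99

Var(total) = 939.25 + 617.522 = 1556.77.
True-score variance = 683.527 + 617.522 = 1301.05, so reliability = 0.8357.
Error variance = 1556.77 − 1301.05 = 255.723; SEM = √255.723 = 15.99.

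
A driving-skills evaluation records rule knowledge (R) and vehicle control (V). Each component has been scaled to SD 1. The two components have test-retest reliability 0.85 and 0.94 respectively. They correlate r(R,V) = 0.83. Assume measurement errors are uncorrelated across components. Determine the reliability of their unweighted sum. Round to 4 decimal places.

Var(R+V) = 2 + 2·[0.83] = 2 + 1.66 = 3.66.
With uncorrelated errors the cross-covariances are all true-score covariance, so they carry over unchanged; only the diagonal terms shrink to ρᵢσᵢ².
True-score variance = [0.85 + 0.94] + 1.66 = 1.79 + 1.66 = 3.45.
Reliability = 3.45 / 3.66 = 0.9426.

0.9426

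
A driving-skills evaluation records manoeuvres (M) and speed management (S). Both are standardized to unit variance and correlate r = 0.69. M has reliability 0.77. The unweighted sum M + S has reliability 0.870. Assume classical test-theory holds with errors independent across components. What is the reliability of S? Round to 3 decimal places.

0.791

Var(M+S) = 2 + 2·0.69 = 3.380.
True-score variance = ρ_M + ρ_S + 2·0.69, so 0.870 = (0.77 + ρ_S + 1.38) / 3.380.
ρ_S = 0.870·3.380 − 0.77 − 1.38 = 0.791.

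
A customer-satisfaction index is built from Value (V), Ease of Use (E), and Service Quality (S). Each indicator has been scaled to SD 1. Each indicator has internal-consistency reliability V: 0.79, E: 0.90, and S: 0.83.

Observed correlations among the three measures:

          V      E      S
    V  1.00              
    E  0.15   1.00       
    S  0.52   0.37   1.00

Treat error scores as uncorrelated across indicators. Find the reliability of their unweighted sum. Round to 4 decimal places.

0.9055

Var(V+E+S) = 3 + 2·[0.15 + 0.52 + 0.37] = 3 + 2.08 = 5.08.
Under uncorrelated errors the observed covariances equal the true-score covariances, so only the own-variance terms attenuate.
True-score variance = [0.79 + 0.90 + 0.83] + 2.08 = 2.52 + 2.08 = 4.6.
Reliability = 4.6 / 5.08 = 0.9055.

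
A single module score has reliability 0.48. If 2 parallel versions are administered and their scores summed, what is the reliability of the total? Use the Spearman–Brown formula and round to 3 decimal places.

0.649

ρ_k = kρ / (1 + (k−1)ρ) = 2·0.48 / (1 + 1·0.48) = 0.960 / 1.480 = 0.649.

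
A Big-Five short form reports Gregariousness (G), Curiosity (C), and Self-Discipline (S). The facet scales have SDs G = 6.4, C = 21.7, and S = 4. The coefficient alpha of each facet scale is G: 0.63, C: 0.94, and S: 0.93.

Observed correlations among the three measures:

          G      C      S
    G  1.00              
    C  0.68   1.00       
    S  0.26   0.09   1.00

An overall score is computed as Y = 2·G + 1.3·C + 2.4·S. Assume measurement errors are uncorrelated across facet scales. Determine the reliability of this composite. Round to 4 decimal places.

Var(Y) = 2²·6.4² + 1.3²·21.7² + 2.4²·4² + 2·[2.6·6.4·21.7·0.68 + 4.8·6.4·4·0.26 + 3.12·21.7·4·0.09] = 1051.8 + 603.724 = 1655.53.
Because errors are independent across components, Cov(Tᵢ,Tⱼ) = Cov(Xᵢ,Xⱼ); the off-diagonal part of the true-score variance is the same as above.
True-score variance = [2²·6.4²·0.63 + 1.3²·21.7²·0.94 + 2.4²·4²·0.93] + 603.724 = 936.984 + 603.724 = 1540.71.
Reliability = 1540.71 / 1655.53 = 0.9306.

0.9306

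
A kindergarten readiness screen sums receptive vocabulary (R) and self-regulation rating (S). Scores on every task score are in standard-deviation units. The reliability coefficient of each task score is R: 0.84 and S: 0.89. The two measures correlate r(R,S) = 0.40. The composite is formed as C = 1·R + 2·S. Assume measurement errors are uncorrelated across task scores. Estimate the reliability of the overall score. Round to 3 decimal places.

0.909

Var(C) = 1 + 2² + 2·[2·0.40] = 5 + 1.6 = 6.6.
Under uncorrelated errors the observed covariances equal the true-score covariances, so only the own-variance terms attenuate.
True-score variance = [0.84 + 2²·0.89] + 1.6 = 4.4 + 1.6 = 6.
Reliability = 6 / 6.6 = 0.909.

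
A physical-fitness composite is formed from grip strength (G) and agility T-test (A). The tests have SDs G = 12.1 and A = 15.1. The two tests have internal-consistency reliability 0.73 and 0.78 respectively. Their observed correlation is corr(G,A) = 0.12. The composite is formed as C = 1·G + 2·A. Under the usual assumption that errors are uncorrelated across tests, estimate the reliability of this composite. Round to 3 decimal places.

Var(C) = 12.1² + 2²·15.1² + 2·[2·12.1·15.1·0.12] = 1058.45 + 87.7008 = 1146.15.
With uncorrelated errors the cross-covariances are all true-score covariance, so they carry over unchanged; only the diagonal terms shrink to ρᵢσᵢ².
True-score variance = [12.1²·0.73 + 2²·15.1²·0.78] + 87.7008 = 818.271 + 87.7008 = 905.971.
Reliability = 905.971 / 1146.15 = 0.790.

0.790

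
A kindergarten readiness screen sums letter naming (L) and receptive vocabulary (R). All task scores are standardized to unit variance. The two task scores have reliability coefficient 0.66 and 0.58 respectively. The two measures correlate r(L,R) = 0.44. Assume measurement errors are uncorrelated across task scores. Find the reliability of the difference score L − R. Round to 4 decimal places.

0.3214

Var(L−R) = 1 + 1 − 2·0.44 = 2 − 0.88 = 1.12.
Because errors are independent across components, Cov(Tᵢ,Tⱼ) = Cov(Xᵢ,Xⱼ); the off-diagonal part of the true-score variance is the same as above.
True-score variance = [0.66 + 0.58] − 0.88 = 1.24 − 0.88 = 0.36.
Reliability = 0.36 / 1.12 = 0.3214.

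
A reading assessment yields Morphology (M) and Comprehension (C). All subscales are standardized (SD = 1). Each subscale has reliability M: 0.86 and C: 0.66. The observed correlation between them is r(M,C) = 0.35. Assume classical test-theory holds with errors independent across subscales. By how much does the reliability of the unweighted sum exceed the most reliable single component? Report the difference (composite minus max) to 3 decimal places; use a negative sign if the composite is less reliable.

-0.038

Var(sum) = 2 + 0.7 = 2.7; true-score variance = 1.52 + 0.7 = 2.22; composite reliability = 0.8222.
Max component reliability = 0.8600.
Difference = 0.8222 − 0.8600 = -0.038.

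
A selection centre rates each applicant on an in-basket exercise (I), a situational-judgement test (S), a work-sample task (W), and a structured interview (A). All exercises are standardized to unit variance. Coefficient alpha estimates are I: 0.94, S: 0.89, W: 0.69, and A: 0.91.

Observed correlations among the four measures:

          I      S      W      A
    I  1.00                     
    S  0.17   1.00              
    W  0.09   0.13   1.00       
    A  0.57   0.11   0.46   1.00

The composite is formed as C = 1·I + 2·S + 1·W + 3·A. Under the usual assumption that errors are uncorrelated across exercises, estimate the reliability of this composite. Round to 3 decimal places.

Var(C) = 1 + 2² + 1 + 3² + 2·[2·0.17 + 0.09 + 3·0.57 + 2·0.13 + 6·0.11 + 3·0.46] = 15 + 8.88 = 23.88.
Under uncorrelated errors the observed covariances equal the true-score covariances, so only the own-variance terms attenuate.
True-score variance = [0.94 + 2²·0.89 + 0.69 + 3²·0.91] + 8.88 = 13.38 + 8.88 = 22.26.
Reliability = 22.26 / 23.88 = 0.932.

0.932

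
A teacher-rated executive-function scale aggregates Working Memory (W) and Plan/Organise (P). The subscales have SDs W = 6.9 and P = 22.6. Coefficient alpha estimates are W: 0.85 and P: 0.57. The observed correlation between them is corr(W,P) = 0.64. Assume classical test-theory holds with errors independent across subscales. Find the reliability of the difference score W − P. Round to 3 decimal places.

Var(W−P) = 6.9² + 22.6² − 2·6.9·22.6·0.64 = 558.37 − 199.603 = 358.767.
Because errors are independent across components, Cov(Tᵢ,Tⱼ) = Cov(Xᵢ,Xⱼ); the off-diagonal part of the true-score variance is the same as above.
True-score variance = [6.9²·0.85 + 22.6²·0.57] − 199.603 = 331.602 − 199.603 = 131.998.
Reliability = 131.998 / 358.767 = 0.368.

0.368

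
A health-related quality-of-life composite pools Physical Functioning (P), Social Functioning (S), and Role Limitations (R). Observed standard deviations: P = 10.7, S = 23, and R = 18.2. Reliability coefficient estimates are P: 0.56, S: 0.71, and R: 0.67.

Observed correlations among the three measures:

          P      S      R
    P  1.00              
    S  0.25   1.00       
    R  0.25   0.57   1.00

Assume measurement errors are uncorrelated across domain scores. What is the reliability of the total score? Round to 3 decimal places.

0.813

Var(P+S+R) = 10.7² + 23² + 18.2² + 2·[10.7·23·0.25 + 10.7·18.2·0.25 + 23·18.2·0.57] = 974.73 + 697.624 = 1672.35.
Because errors are independent across components, Cov(Tᵢ,Tⱼ) = Cov(Xᵢ,Xⱼ); the off-diagonal part of the true-score variance is the same as above.
True-score variance = [10.7²·0.56 + 23²·0.71 + 18.2²·0.67] + 697.624 = 661.635 + 697.624 = 1359.26.
Reliability = 1359.26 / 1672.35 = 0.813.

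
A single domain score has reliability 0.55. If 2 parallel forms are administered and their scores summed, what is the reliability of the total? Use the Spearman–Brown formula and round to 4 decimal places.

0.7097

ρ_k = kρ / (1 + (k−1)ρ) = 2·0.55 / (1 + 1·0.55) = 1.100 / 1.550 = 0.7097.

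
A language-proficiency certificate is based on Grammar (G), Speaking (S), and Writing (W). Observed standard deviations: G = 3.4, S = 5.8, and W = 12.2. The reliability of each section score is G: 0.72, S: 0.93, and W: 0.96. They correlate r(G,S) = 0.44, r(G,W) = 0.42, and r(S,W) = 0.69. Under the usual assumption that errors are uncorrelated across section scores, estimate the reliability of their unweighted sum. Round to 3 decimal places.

0.966

Var(G+S+W) = 3.4² + 5.8² + 12.2² + 2·[3.4·5.8·0.44 + 3.4·12.2·0.42 + 5.8·12.2·0.69] = 194.04 + 149.846 = 343.886.
With uncorrelated errors the cross-covariances are all true-score covariance, so they carry over unchanged; only the diagonal terms shrink to ρᵢσᵢ².
True-score variance = [3.4²·0.72 + 5.8²·0.93 + 12.2²·0.96] + 149.846 = 182.495 + 149.846 = 332.34.
Reliability = 332.34 / 343.886 = 0.966.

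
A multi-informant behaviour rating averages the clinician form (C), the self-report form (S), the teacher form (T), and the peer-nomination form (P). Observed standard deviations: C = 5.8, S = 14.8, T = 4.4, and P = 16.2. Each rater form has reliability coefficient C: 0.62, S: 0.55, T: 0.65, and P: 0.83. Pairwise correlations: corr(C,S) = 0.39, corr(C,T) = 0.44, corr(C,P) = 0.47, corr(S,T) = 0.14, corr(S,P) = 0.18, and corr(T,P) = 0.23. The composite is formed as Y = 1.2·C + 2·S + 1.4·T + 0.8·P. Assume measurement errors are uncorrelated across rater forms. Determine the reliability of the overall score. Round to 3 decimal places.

Var(Y) = 1.2²·5.8² + 2²·14.8² + 1.4²·4.4² + 0.8²·16.2² + 2·[2.4·5.8·14.8·0.39 + 1.68·5.8·4.4·0.44 + 0.96·5.8·16.2·0.47 + 2.8·14.8·4.4·0.14 + 1.6·14.8·16.2·0.18 + 1.12·4.4·16.2·0.23] = 1130.51 + 509.09 = 1639.6.
With uncorrelated errors the cross-covariances are all true-score covariance, so they carry over unchanged; only the diagonal terms shrink to ρᵢσᵢ².
True-score variance = [1.2²·5.8²·0.62 + 2²·14.8²·0.55 + 1.4²·4.4²·0.65 + 0.8²·16.2²·0.83] + 509.09 = 675.995 + 509.09 = 1185.08.
Reliability = 1185.08 / 1639.6 = 0.723.

0.723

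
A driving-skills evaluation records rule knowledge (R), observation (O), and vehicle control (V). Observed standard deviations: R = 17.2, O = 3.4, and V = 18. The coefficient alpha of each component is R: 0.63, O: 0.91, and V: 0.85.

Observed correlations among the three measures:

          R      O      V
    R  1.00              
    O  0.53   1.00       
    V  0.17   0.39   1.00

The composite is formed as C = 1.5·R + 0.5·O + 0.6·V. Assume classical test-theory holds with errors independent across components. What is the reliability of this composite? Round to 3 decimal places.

Var(C) = 1.5²·17.2² + 0.5²·3.4² + 0.6²·18² + 2·[0.75·17.2·3.4·0.53 + 0.9·17.2·18·0.17 + 0.3·3.4·18·0.39] = 785.17 + 155.55 = 940.72.
With uncorrelated errors the cross-covariances are all true-score covariance, so they carry over unchanged; only the diagonal terms shrink to ρᵢσᵢ².
True-score variance = [1.5²·17.2²·0.63 + 0.5²·3.4²·0.91 + 0.6²·18²·0.85] + 155.55 = 521.127 + 155.55 = 676.677.
Reliability = 676.677 / 940.72 = 0.719.

0.719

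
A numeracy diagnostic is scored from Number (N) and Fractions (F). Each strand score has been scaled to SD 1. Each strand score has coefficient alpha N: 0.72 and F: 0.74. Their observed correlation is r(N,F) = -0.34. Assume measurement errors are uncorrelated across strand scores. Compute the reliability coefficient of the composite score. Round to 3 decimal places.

0.591

Var(N+F) = 2 + 2·[(-0.34)] = 2 − 0.68 = 1.32.
Because errors are independent across components, Cov(Tᵢ,Tⱼ) = Cov(Xᵢ,Xⱼ); the off-diagonal part of the true-score variance is the same as above.
True-score variance = [0.72 + 0.74] − 0.68 = 1.46 − 0.68 = 0.78.
Reliability = 0.78 / 1.32 = 0.591.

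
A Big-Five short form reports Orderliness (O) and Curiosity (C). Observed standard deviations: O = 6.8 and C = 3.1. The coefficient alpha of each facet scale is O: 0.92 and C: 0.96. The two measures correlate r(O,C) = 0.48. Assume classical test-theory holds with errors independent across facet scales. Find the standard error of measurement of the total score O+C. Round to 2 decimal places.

2.02

Var(total) = 55.85 + 20.2368 = 76.0868.
True-score variance = 51.7664 + 20.2368 = 72.0032, so reliability = 0.9463.
Error variance = 76.0868 − 72.0032 = 4.0836; SEM = √4.0836 = 2.02.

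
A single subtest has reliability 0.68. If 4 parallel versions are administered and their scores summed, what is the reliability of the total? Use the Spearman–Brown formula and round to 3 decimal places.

ρ_k = kρ / (1 + (k−1)ρ) = 4·0.68 / (1 + 3·0.68) = 2.720 / 3.040 = 0.895.

0.895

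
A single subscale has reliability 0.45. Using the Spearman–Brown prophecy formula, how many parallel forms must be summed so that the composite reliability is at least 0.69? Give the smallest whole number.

k ≥ ρ*(1−ρ₁)/(ρ₁(1−ρ*)) = 0.69·0.55 / (0.45·0.31) = 2.720.
Smallest integer k = 3.

3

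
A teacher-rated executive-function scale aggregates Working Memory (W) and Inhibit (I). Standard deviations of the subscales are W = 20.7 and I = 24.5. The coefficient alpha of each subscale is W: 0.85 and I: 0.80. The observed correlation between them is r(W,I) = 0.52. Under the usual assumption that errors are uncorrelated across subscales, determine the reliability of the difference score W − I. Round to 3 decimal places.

0.632

Var(W−I) = 20.7² + 24.5² − 2·20.7·24.5·0.52 = 1028.74 − 527.436 = 501.304.
Because errors are independent across components, Cov(Tᵢ,Tⱼ) = Cov(Xᵢ,Xⱼ); the off-diagonal part of the true-score variance is the same as above.
True-score variance = [20.7²·0.85 + 24.5²·0.80] − 527.436 = 844.417 − 527.436 = 316.981.
Reliability = 316.981 / 501.304 = 0.632.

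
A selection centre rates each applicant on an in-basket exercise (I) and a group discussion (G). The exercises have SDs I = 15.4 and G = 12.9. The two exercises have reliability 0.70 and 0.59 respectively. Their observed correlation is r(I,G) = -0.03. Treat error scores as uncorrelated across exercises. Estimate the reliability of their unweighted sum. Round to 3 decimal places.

0.644

Var(I+G) = 15.4² + 12.9² + 2·[15.4·12.9·(-0.03)] = 403.57 − 11.9196 = 391.65.
Under uncorrelated errors the observed covariances equal the true-score covariances, so only the own-variance terms attenuate.
True-score variance = [15.4²·0.70 + 12.9²·0.59] − 11.9196 = 264.194 − 11.9196 = 252.274.
Reliability = 252.274 / 391.65 = 0.644.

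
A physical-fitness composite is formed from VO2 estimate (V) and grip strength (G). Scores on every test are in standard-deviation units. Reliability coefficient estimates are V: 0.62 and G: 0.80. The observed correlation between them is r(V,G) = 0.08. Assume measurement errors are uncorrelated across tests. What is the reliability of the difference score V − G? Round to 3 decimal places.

0.685

Var(V−G) = 1 + 1 − 2·0.08 = 2 − 0.16 = 1.84.
With uncorrelated errors the cross-covariances are all true-score covariance, so they carry over unchanged; only the diagonal terms shrink to ρᵢσᵢ².
True-score variance = [0.62 + 0.80] − 0.16 = 1.42 − 0.16 = 1.26.
Reliability = 1.26 / 1.84 = 0.685.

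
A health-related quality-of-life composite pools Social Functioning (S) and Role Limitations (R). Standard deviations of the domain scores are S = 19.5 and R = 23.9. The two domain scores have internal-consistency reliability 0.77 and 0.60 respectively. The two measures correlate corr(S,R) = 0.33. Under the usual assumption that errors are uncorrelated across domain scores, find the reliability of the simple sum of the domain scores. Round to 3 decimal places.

Var(S+R) = 19.5² + 23.9² + 2·[19.5·23.9·0.33] = 951.46 + 307.593 = 1259.05.
With uncorrelated errors the cross-covariances are all true-score covariance, so they carry over unchanged; only the diagonal terms shrink to ρᵢσᵢ².
True-score variance = [19.5²·0.77 + 23.9²·0.60] + 307.593 = 635.518 + 307.593 = 943.111.
Reliability = 943.111 / 1259.05 = 0.749.

0.749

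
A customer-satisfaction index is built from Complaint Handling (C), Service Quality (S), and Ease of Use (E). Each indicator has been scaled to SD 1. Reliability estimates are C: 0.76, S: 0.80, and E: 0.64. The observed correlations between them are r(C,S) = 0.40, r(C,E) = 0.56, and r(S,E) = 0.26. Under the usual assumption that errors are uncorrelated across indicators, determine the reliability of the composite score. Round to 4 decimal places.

0.8529

Var(C+S+E) = 3 + 2·[0.40 + 0.56 + 0.26] = 3 + 2.44 = 5.44.
With uncorrelated errors the cross-covariances are all true-score covariance, so they carry over unchanged; only the diagonal terms shrink to ρᵢσᵢ².
True-score variance = [0.76 + 0.80 + 0.64] + 2.44 = 2.2 + 2.44 = 4.64.
Reliability = 4.64 / 5.44 = 0.8529.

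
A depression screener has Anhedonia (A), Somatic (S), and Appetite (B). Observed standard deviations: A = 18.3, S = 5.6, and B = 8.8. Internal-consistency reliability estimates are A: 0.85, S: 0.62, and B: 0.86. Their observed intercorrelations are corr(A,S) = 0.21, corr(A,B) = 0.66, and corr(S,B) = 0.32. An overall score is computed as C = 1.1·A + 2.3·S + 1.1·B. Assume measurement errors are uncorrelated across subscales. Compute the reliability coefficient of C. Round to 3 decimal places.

Var(C) = 1.1²·18.3² + 2.3²·5.6² + 1.1²·8.8² + 2·[2.53·18.3·5.6·0.21 + 1.21·18.3·8.8·0.66 + 2.53·5.6·8.8·0.32] = 664.814 + 445.903 = 1110.72.
Because errors are independent across components, Cov(Tᵢ,Tⱼ) = Cov(Xᵢ,Xⱼ); the off-diagonal part of the true-score variance is the same as above.
True-score variance = [1.1²·18.3²·0.85 + 2.3²·5.6²·0.62 + 1.1²·8.8²·0.86] + 445.903 = 527.873 + 445.903 = 973.775.
Reliability = 973.775 / 1110.72 = 0.877.

0.877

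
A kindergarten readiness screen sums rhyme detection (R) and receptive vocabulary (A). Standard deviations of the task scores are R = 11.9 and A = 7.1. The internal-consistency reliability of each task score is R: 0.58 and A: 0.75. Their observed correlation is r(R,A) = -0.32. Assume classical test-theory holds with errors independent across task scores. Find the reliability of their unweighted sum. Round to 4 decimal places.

0.4775

Var(R+A) = 11.9² + 7.1² + 2·[11.9·7.1·(-0.32)] = 192.02 − 54.0736 = 137.946.
Under uncorrelated errors the observed covariances equal the true-score covariances, so only the own-variance terms attenuate.
True-score variance = [11.9²·0.58 + 7.1²·0.75] − 54.0736 = 119.941 − 54.0736 = 65.8677.
Reliability = 65.8677 / 137.946 = 0.4775.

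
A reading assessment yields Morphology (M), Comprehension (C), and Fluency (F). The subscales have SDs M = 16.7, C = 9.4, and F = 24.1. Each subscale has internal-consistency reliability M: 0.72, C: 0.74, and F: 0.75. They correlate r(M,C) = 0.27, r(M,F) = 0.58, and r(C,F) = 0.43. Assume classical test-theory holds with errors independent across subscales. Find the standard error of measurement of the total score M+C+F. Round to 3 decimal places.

Var(total) = 948.06 + 746.459 = 1694.52.
True-score variance = 701.795 + 746.459 = 1448.25, so reliability = 0.8547.
Error variance = 1694.52 − 1448.25 = 246.265; SEM = √246.265 = 15.693.

15.693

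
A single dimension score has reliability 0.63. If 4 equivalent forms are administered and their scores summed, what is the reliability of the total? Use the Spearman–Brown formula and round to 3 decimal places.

0.872

ρ_k = kρ / (1 + (k−1)ρ) = 4·0.63 / (1 + 3·0.63) = 2.520 / 2.890 = 0.872.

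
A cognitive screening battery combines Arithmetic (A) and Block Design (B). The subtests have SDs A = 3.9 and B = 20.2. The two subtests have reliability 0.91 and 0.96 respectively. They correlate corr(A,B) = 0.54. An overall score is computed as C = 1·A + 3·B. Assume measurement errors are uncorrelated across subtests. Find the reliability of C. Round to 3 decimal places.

0.962

Var(C) = 3.9² + 3²·20.2² + 2·[3·3.9·20.2·0.54] = 3687.57 + 255.247 = 3942.82.
Because errors are independent across components, Cov(Tᵢ,Tⱼ) = Cov(Xᵢ,Xⱼ); the off-diagonal part of the true-score variance is the same as above.
True-score variance = [3.9²·0.91 + 3²·20.2²·0.96] + 255.247 = 3539.31 + 255.247 = 3794.55.
Reliability = 3794.55 / 3942.82 = 0.962.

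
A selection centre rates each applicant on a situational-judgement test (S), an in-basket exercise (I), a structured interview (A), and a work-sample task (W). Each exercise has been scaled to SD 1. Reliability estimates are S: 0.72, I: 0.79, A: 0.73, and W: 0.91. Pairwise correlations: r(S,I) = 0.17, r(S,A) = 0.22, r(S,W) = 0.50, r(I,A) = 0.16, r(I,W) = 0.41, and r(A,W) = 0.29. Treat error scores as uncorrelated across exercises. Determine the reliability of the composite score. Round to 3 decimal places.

Var(S+I+A+W) = 4 + 2·[0.17 + 0.22 + 0.50 + 0.16 + 0.41 + 0.29] = 4 + 3.5 = 7.5.
With uncorrelated errors the cross-covariances are all true-score covariance, so they carry over unchanged; only the diagonal terms shrink to ρᵢσᵢ².
True-score variance = [0.72 + 0.79 + 0.73 + 0.91] + 3.5 = 3.15 + 3.5 = 6.65.
Reliability = 6.65 / 7.5 = 0.887.

0.887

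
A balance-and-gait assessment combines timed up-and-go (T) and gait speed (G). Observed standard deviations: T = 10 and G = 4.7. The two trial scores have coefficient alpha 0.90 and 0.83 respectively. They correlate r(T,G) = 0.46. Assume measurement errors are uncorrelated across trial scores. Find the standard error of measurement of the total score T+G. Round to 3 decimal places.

Var(total) = 122.09 + 43.24 = 165.33.
True-score variance = 108.335 + 43.24 = 151.575, so reliability = 0.9168.
Error variance = 165.33 − 151.575 = 13.7553; SEM = √13.7553 = 3.709.

3.709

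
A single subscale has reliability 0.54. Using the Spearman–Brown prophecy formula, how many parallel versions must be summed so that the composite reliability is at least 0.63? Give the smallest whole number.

k ≥ ρ*(1−ρ₁)/(ρ₁(1−ρ*)) = 0.63·0.46 / (0.54·0.37) = 1.450.
Smallest integer k = 2.

2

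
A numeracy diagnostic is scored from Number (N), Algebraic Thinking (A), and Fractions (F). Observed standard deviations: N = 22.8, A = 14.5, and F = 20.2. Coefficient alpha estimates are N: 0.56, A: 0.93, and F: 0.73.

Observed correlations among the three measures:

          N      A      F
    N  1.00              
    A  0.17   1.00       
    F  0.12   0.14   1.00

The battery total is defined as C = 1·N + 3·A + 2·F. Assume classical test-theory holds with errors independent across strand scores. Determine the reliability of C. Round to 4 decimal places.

Var(C) = 22.8² + 3²·14.5² + 2²·20.2² + 2·[3·22.8·14.5·0.17 + 2·22.8·20.2·0.12 + 6·14.5·20.2·0.14] = 4044.25 + 1050.35 = 5094.6.
With uncorrelated errors the cross-covariances are all true-score covariance, so they carry over unchanged; only the diagonal terms shrink to ρᵢσᵢ².
True-score variance = [22.8²·0.56 + 3²·14.5²·0.93 + 2²·20.2²·0.73] + 1050.35 = 3242.38 + 1050.35 = 4292.73.
Reliability = 4292.73 / 5094.6 = 0.8426.

0.8426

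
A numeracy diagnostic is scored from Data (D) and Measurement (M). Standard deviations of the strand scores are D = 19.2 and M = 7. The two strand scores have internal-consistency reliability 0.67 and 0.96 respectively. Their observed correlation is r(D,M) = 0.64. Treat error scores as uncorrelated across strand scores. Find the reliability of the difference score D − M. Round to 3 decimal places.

Var(D−M) = 19.2² + 7² − 2·19.2·7·0.64 = 417.64 − 172.032 = 245.608.
Under uncorrelated errors the observed covariances equal the true-score covariances, so only the own-variance terms attenuate.
True-score variance = [19.2²·0.67 + 7²·0.96] − 172.032 = 294.029 − 172.032 = 121.997.
Reliability = 121.997 / 245.608 = 0.497.

0.497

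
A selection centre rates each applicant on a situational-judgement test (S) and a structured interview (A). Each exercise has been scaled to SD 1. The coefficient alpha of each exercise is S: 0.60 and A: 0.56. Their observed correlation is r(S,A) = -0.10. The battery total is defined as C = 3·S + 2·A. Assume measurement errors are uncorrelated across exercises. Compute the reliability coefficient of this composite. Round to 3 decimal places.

0.546

Var(C) = 3² + 2² + 2·[6·(-0.10)] = 13 − 1.2 = 11.8.
Because errors are independent across components, Cov(Tᵢ,Tⱼ) = Cov(Xᵢ,Xⱼ); the off-diagonal part of the true-score variance is the same as above.
True-score variance = [3²·0.60 + 2²·0.56] − 1.2 = 7.64 − 1.2 = 6.44.
Reliability = 6.44 / 11.8 = 0.546.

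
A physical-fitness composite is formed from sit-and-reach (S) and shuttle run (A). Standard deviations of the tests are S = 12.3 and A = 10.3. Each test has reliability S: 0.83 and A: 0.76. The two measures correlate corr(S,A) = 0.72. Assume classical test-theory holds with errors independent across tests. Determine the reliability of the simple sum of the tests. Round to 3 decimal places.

0.884

Var(S+A) = 12.3² + 10.3² + 2·[12.3·10.3·0.72] = 257.38 + 182.434 = 439.814.
Because errors are independent across components, Cov(Tᵢ,Tⱼ) = Cov(Xᵢ,Xⱼ); the off-diagonal part of the true-score variance is the same as above.
True-score variance = [12.3²·0.83 + 10.3²·0.76] + 182.434 = 206.199 + 182.434 = 388.633.
Reliability = 388.633 / 439.814 = 0.884.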